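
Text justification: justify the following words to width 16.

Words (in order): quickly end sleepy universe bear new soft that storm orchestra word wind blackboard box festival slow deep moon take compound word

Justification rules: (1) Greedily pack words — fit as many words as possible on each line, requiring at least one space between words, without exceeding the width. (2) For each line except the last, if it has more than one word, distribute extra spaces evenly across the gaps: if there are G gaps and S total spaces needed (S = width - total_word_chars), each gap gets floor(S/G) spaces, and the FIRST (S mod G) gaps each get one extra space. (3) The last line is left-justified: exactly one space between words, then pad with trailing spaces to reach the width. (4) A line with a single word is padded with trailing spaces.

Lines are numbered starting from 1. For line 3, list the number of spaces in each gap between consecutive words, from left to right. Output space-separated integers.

Line 1: ['quickly', 'end'] (min_width=11, slack=5)
Line 2: ['sleepy', 'universe'] (min_width=15, slack=1)
Line 3: ['bear', 'new', 'soft'] (min_width=13, slack=3)
Line 4: ['that', 'storm'] (min_width=10, slack=6)
Line 5: ['orchestra', 'word'] (min_width=14, slack=2)
Line 6: ['wind', 'blackboard'] (min_width=15, slack=1)
Line 7: ['box', 'festival'] (min_width=12, slack=4)
Line 8: ['slow', 'deep', 'moon'] (min_width=14, slack=2)
Line 9: ['take', 'compound'] (min_width=13, slack=3)
Line 10: ['word'] (min_width=4, slack=12)

Answer: 3 2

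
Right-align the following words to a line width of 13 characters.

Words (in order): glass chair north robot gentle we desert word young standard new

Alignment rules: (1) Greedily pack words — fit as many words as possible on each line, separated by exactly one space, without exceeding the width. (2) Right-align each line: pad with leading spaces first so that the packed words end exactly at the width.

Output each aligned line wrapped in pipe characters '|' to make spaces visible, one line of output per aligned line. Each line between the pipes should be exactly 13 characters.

Answer: |  glass chair|
|  north robot|
|    gentle we|
|  desert word|
|        young|
| standard new|

Derivation:
Line 1: ['glass', 'chair'] (min_width=11, slack=2)
Line 2: ['north', 'robot'] (min_width=11, slack=2)
Line 3: ['gentle', 'we'] (min_width=9, slack=4)
Line 4: ['desert', 'word'] (min_width=11, slack=2)
Line 5: ['young'] (min_width=5, slack=8)
Line 6: ['standard', 'new'] (min_width=12, slack=1)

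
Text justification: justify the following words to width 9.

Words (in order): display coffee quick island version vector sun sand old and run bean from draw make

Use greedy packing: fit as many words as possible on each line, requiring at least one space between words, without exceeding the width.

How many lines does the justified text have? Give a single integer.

Answer: 11

Derivation:
Line 1: ['display'] (min_width=7, slack=2)
Line 2: ['coffee'] (min_width=6, slack=3)
Line 3: ['quick'] (min_width=5, slack=4)
Line 4: ['island'] (min_width=6, slack=3)
Line 5: ['version'] (min_width=7, slack=2)
Line 6: ['vector'] (min_width=6, slack=3)
Line 7: ['sun', 'sand'] (min_width=8, slack=1)
Line 8: ['old', 'and'] (min_width=7, slack=2)
Line 9: ['run', 'bean'] (min_width=8, slack=1)
Line 10: ['from', 'draw'] (min_width=9, slack=0)
Line 11: ['make'] (min_width=4, slack=5)
Total lines: 11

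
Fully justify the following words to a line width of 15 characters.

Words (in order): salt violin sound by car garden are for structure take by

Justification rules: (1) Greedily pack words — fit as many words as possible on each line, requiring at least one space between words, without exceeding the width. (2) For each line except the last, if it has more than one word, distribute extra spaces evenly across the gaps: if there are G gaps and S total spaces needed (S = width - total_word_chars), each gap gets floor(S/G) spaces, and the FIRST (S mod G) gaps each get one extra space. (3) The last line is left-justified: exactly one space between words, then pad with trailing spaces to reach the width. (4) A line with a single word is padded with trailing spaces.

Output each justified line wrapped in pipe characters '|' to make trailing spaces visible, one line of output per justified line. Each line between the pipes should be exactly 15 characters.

Line 1: ['salt', 'violin'] (min_width=11, slack=4)
Line 2: ['sound', 'by', 'car'] (min_width=12, slack=3)
Line 3: ['garden', 'are', 'for'] (min_width=14, slack=1)
Line 4: ['structure', 'take'] (min_width=14, slack=1)
Line 5: ['by'] (min_width=2, slack=13)

Answer: |salt     violin|
|sound   by  car|
|garden  are for|
|structure  take|
|by             |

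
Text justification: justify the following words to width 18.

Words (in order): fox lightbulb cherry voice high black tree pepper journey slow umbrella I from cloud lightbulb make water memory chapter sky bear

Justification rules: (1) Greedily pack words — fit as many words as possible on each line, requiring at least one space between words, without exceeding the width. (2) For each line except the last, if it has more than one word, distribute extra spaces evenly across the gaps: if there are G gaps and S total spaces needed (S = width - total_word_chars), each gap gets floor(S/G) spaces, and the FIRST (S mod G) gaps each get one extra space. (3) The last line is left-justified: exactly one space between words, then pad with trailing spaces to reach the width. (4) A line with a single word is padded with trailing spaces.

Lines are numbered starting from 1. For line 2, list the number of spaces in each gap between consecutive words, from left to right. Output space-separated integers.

Line 1: ['fox', 'lightbulb'] (min_width=13, slack=5)
Line 2: ['cherry', 'voice', 'high'] (min_width=17, slack=1)
Line 3: ['black', 'tree', 'pepper'] (min_width=17, slack=1)
Line 4: ['journey', 'slow'] (min_width=12, slack=6)
Line 5: ['umbrella', 'I', 'from'] (min_width=15, slack=3)
Line 6: ['cloud', 'lightbulb'] (min_width=15, slack=3)
Line 7: ['make', 'water', 'memory'] (min_width=17, slack=1)
Line 8: ['chapter', 'sky', 'bear'] (min_width=16, slack=2)

Answer: 2 1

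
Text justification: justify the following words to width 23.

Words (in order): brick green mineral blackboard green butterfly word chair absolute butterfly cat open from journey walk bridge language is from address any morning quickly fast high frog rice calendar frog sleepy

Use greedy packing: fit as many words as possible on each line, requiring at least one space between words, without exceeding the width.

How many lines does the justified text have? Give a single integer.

Line 1: ['brick', 'green', 'mineral'] (min_width=19, slack=4)
Line 2: ['blackboard', 'green'] (min_width=16, slack=7)
Line 3: ['butterfly', 'word', 'chair'] (min_width=20, slack=3)
Line 4: ['absolute', 'butterfly', 'cat'] (min_width=22, slack=1)
Line 5: ['open', 'from', 'journey', 'walk'] (min_width=22, slack=1)
Line 6: ['bridge', 'language', 'is', 'from'] (min_width=23, slack=0)
Line 7: ['address', 'any', 'morning'] (min_width=19, slack=4)
Line 8: ['quickly', 'fast', 'high', 'frog'] (min_width=22, slack=1)
Line 9: ['rice', 'calendar', 'frog'] (min_width=18, slack=5)
Line 10: ['sleepy'] (min_width=6, slack=17)
Total lines: 10

Answer: 10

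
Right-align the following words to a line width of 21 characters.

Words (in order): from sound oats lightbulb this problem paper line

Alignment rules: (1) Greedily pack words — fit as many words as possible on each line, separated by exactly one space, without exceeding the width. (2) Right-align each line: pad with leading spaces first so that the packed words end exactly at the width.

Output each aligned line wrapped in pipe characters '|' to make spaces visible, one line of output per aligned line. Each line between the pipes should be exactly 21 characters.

Answer: |      from sound oats|
|       lightbulb this|
|   problem paper line|

Derivation:
Line 1: ['from', 'sound', 'oats'] (min_width=15, slack=6)
Line 2: ['lightbulb', 'this'] (min_width=14, slack=7)
Line 3: ['problem', 'paper', 'line'] (min_width=18, slack=3)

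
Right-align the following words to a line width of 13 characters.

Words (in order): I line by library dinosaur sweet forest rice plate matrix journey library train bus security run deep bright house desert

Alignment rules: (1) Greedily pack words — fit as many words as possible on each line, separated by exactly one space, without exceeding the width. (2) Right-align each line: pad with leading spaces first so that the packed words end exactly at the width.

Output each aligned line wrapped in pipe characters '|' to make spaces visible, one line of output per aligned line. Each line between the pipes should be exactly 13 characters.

Answer: |    I line by|
|      library|
|     dinosaur|
| sweet forest|
|   rice plate|
|       matrix|
|      journey|
|library train|
| bus security|
|     run deep|
| bright house|
|       desert|

Derivation:
Line 1: ['I', 'line', 'by'] (min_width=9, slack=4)
Line 2: ['library'] (min_width=7, slack=6)
Line 3: ['dinosaur'] (min_width=8, slack=5)
Line 4: ['sweet', 'forest'] (min_width=12, slack=1)
Line 5: ['rice', 'plate'] (min_width=10, slack=3)
Line 6: ['matrix'] (min_width=6, slack=7)
Line 7: ['journey'] (min_width=7, slack=6)
Line 8: ['library', 'train'] (min_width=13, slack=0)
Line 9: ['bus', 'security'] (min_width=12, slack=1)
Line 10: ['run', 'deep'] (min_width=8, slack=5)
Line 11: ['bright', 'house'] (min_width=12, slack=1)
Line 12: ['desert'] (min_width=6, slack=7)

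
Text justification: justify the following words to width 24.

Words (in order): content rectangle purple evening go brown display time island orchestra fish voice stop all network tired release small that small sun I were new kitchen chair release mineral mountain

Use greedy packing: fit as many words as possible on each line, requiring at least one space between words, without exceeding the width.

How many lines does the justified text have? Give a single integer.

Answer: 8

Derivation:
Line 1: ['content', 'rectangle', 'purple'] (min_width=24, slack=0)
Line 2: ['evening', 'go', 'brown', 'display'] (min_width=24, slack=0)
Line 3: ['time', 'island', 'orchestra'] (min_width=21, slack=3)
Line 4: ['fish', 'voice', 'stop', 'all'] (min_width=19, slack=5)
Line 5: ['network', 'tired', 'release'] (min_width=21, slack=3)
Line 6: ['small', 'that', 'small', 'sun', 'I'] (min_width=22, slack=2)
Line 7: ['were', 'new', 'kitchen', 'chair'] (min_width=22, slack=2)
Line 8: ['release', 'mineral', 'mountain'] (min_width=24, slack=0)
Total lines: 8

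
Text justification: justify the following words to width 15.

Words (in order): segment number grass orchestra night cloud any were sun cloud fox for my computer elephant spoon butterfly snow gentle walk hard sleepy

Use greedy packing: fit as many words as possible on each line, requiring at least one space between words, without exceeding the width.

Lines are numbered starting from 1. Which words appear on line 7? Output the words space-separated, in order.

Answer: elephant spoon

Derivation:
Line 1: ['segment', 'number'] (min_width=14, slack=1)
Line 2: ['grass', 'orchestra'] (min_width=15, slack=0)
Line 3: ['night', 'cloud', 'any'] (min_width=15, slack=0)
Line 4: ['were', 'sun', 'cloud'] (min_width=14, slack=1)
Line 5: ['fox', 'for', 'my'] (min_width=10, slack=5)
Line 6: ['computer'] (min_width=8, slack=7)
Line 7: ['elephant', 'spoon'] (min_width=14, slack=1)
Line 8: ['butterfly', 'snow'] (min_width=14, slack=1)
Line 9: ['gentle', 'walk'] (min_width=11, slack=4)
Line 10: ['hard', 'sleepy'] (min_width=11, slack=4)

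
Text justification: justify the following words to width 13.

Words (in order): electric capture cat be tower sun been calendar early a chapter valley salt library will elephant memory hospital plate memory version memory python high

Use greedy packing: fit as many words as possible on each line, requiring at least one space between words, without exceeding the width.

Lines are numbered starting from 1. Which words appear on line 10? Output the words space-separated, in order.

Answer: memory

Derivation:
Line 1: ['electric'] (min_width=8, slack=5)
Line 2: ['capture', 'cat'] (min_width=11, slack=2)
Line 3: ['be', 'tower', 'sun'] (min_width=12, slack=1)
Line 4: ['been', 'calendar'] (min_width=13, slack=0)
Line 5: ['early', 'a'] (min_width=7, slack=6)
Line 6: ['chapter'] (min_width=7, slack=6)
Line 7: ['valley', 'salt'] (min_width=11, slack=2)
Line 8: ['library', 'will'] (min_width=12, slack=1)
Line 9: ['elephant'] (min_width=8, slack=5)
Line 10: ['memory'] (min_width=6, slack=7)
Line 11: ['hospital'] (min_width=8, slack=5)
Line 12: ['plate', 'memory'] (min_width=12, slack=1)
Line 13: ['version'] (min_width=7, slack=6)
Line 14: ['memory', 'python'] (min_width=13, slack=0)
Line 15: ['high'] (min_width=4, slack=9)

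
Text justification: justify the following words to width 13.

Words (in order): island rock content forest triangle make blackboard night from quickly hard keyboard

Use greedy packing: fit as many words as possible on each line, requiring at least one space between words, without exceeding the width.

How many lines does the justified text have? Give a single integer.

Line 1: ['island', 'rock'] (min_width=11, slack=2)
Line 2: ['content'] (min_width=7, slack=6)
Line 3: ['forest'] (min_width=6, slack=7)
Line 4: ['triangle', 'make'] (min_width=13, slack=0)
Line 5: ['blackboard'] (min_width=10, slack=3)
Line 6: ['night', 'from'] (min_width=10, slack=3)
Line 7: ['quickly', 'hard'] (min_width=12, slack=1)
Line 8: ['keyboard'] (min_width=8, slack=5)
Total lines: 8

Answer: 8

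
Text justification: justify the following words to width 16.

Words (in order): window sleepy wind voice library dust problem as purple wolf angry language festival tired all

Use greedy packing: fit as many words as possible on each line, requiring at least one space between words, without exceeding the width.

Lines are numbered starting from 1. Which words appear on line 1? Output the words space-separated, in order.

Line 1: ['window', 'sleepy'] (min_width=13, slack=3)
Line 2: ['wind', 'voice'] (min_width=10, slack=6)
Line 3: ['library', 'dust'] (min_width=12, slack=4)
Line 4: ['problem', 'as'] (min_width=10, slack=6)
Line 5: ['purple', 'wolf'] (min_width=11, slack=5)
Line 6: ['angry', 'language'] (min_width=14, slack=2)
Line 7: ['festival', 'tired'] (min_width=14, slack=2)
Line 8: ['all'] (min_width=3, slack=13)

Answer: window sleepy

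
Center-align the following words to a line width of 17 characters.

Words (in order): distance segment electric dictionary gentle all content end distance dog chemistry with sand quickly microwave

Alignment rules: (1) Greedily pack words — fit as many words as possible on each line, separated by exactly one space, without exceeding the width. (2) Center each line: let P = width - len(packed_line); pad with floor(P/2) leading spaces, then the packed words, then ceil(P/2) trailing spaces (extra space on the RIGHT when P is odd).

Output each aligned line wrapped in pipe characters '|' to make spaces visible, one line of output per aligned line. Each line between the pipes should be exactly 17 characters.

Line 1: ['distance', 'segment'] (min_width=16, slack=1)
Line 2: ['electric'] (min_width=8, slack=9)
Line 3: ['dictionary', 'gentle'] (min_width=17, slack=0)
Line 4: ['all', 'content', 'end'] (min_width=15, slack=2)
Line 5: ['distance', 'dog'] (min_width=12, slack=5)
Line 6: ['chemistry', 'with'] (min_width=14, slack=3)
Line 7: ['sand', 'quickly'] (min_width=12, slack=5)
Line 8: ['microwave'] (min_width=9, slack=8)

Answer: |distance segment |
|    electric     |
|dictionary gentle|
| all content end |
|  distance dog   |
| chemistry with  |
|  sand quickly   |
|    microwave    |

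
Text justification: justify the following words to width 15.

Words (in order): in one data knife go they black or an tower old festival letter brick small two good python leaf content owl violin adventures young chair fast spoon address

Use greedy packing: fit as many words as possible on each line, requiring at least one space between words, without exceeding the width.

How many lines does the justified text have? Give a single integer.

Answer: 13

Derivation:
Line 1: ['in', 'one', 'data'] (min_width=11, slack=4)
Line 2: ['knife', 'go', 'they'] (min_width=13, slack=2)
Line 3: ['black', 'or', 'an'] (min_width=11, slack=4)
Line 4: ['tower', 'old'] (min_width=9, slack=6)
Line 5: ['festival', 'letter'] (min_width=15, slack=0)
Line 6: ['brick', 'small', 'two'] (min_width=15, slack=0)
Line 7: ['good', 'python'] (min_width=11, slack=4)
Line 8: ['leaf', 'content'] (min_width=12, slack=3)
Line 9: ['owl', 'violin'] (min_width=10, slack=5)
Line 10: ['adventures'] (min_width=10, slack=5)
Line 11: ['young', 'chair'] (min_width=11, slack=4)
Line 12: ['fast', 'spoon'] (min_width=10, slack=5)
Line 13: ['address'] (min_width=7, slack=8)
Total lines: 13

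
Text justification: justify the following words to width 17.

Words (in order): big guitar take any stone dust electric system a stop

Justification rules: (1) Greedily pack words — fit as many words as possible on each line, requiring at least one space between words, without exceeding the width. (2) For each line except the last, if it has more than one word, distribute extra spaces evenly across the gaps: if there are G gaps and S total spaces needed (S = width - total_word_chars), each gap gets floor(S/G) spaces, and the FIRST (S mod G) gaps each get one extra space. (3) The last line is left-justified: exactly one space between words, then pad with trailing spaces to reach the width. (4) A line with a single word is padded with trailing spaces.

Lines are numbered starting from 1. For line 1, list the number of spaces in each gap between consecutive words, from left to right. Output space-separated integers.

Line 1: ['big', 'guitar', 'take'] (min_width=15, slack=2)
Line 2: ['any', 'stone', 'dust'] (min_width=14, slack=3)
Line 3: ['electric', 'system', 'a'] (min_width=17, slack=0)
Line 4: ['stop'] (min_width=4, slack=13)

Answer: 2 2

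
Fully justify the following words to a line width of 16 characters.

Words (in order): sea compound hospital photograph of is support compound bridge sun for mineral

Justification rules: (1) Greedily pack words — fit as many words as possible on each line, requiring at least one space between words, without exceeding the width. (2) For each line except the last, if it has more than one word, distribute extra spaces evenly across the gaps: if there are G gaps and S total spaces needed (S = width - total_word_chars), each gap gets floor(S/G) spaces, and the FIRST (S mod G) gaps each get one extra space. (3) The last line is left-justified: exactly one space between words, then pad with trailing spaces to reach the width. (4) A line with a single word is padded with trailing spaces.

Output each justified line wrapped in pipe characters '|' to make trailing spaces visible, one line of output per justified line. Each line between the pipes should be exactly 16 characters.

Answer: |sea     compound|
|hospital        |
|photograph of is|
|support compound|
|bridge  sun  for|
|mineral         |

Derivation:
Line 1: ['sea', 'compound'] (min_width=12, slack=4)
Line 2: ['hospital'] (min_width=8, slack=8)
Line 3: ['photograph', 'of', 'is'] (min_width=16, slack=0)
Line 4: ['support', 'compound'] (min_width=16, slack=0)
Line 5: ['bridge', 'sun', 'for'] (min_width=14, slack=2)
Line 6: ['mineral'] (min_width=7, slack=9)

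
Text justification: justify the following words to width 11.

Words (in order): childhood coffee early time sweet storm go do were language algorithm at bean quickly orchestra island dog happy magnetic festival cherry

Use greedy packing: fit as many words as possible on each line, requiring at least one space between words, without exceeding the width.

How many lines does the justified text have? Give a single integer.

Line 1: ['childhood'] (min_width=9, slack=2)
Line 2: ['coffee'] (min_width=6, slack=5)
Line 3: ['early', 'time'] (min_width=10, slack=1)
Line 4: ['sweet', 'storm'] (min_width=11, slack=0)
Line 5: ['go', 'do', 'were'] (min_width=10, slack=1)
Line 6: ['language'] (min_width=8, slack=3)
Line 7: ['algorithm'] (min_width=9, slack=2)
Line 8: ['at', 'bean'] (min_width=7, slack=4)
Line 9: ['quickly'] (min_width=7, slack=4)
Line 10: ['orchestra'] (min_width=9, slack=2)
Line 11: ['island', 'dog'] (min_width=10, slack=1)
Line 12: ['happy'] (min_width=5, slack=6)
Line 13: ['magnetic'] (min_width=8, slack=3)
Line 14: ['festival'] (min_width=8, slack=3)
Line 15: ['cherry'] (min_width=6, slack=5)
Total lines: 15

Answer: 15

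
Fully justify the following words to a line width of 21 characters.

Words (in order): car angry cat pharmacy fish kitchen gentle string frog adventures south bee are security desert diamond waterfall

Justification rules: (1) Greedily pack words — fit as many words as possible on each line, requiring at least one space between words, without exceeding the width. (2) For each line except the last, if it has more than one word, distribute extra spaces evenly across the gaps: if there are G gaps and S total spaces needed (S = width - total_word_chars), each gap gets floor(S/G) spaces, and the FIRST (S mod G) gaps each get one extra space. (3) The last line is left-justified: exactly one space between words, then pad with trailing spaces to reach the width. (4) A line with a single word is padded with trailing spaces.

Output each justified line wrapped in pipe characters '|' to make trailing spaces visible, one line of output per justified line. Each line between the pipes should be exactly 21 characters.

Line 1: ['car', 'angry', 'cat'] (min_width=13, slack=8)
Line 2: ['pharmacy', 'fish', 'kitchen'] (min_width=21, slack=0)
Line 3: ['gentle', 'string', 'frog'] (min_width=18, slack=3)
Line 4: ['adventures', 'south', 'bee'] (min_width=20, slack=1)
Line 5: ['are', 'security', 'desert'] (min_width=19, slack=2)
Line 6: ['diamond', 'waterfall'] (min_width=17, slack=4)

Answer: |car     angry     cat|
|pharmacy fish kitchen|
|gentle   string  frog|
|adventures  south bee|
|are  security  desert|
|diamond waterfall    |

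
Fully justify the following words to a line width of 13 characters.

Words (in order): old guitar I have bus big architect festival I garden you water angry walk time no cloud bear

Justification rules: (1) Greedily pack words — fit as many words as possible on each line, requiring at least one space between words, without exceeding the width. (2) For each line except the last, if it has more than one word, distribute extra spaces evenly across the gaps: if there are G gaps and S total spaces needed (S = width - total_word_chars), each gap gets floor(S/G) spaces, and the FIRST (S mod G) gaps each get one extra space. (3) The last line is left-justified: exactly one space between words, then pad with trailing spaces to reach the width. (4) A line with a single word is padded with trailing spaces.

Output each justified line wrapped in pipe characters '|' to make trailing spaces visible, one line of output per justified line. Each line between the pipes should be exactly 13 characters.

Line 1: ['old', 'guitar', 'I'] (min_width=12, slack=1)
Line 2: ['have', 'bus', 'big'] (min_width=12, slack=1)
Line 3: ['architect'] (min_width=9, slack=4)
Line 4: ['festival', 'I'] (min_width=10, slack=3)
Line 5: ['garden', 'you'] (min_width=10, slack=3)
Line 6: ['water', 'angry'] (min_width=11, slack=2)
Line 7: ['walk', 'time', 'no'] (min_width=12, slack=1)
Line 8: ['cloud', 'bear'] (min_width=10, slack=3)

Answer: |old  guitar I|
|have  bus big|
|architect    |
|festival    I|
|garden    you|
|water   angry|
|walk  time no|
|cloud bear   |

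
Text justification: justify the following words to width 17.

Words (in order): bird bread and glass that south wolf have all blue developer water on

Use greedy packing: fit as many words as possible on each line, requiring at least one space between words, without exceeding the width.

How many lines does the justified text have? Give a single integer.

Answer: 5

Derivation:
Line 1: ['bird', 'bread', 'and'] (min_width=14, slack=3)
Line 2: ['glass', 'that', 'south'] (min_width=16, slack=1)
Line 3: ['wolf', 'have', 'all'] (min_width=13, slack=4)
Line 4: ['blue', 'developer'] (min_width=14, slack=3)
Line 5: ['water', 'on'] (min_width=8, slack=9)
Total lines: 5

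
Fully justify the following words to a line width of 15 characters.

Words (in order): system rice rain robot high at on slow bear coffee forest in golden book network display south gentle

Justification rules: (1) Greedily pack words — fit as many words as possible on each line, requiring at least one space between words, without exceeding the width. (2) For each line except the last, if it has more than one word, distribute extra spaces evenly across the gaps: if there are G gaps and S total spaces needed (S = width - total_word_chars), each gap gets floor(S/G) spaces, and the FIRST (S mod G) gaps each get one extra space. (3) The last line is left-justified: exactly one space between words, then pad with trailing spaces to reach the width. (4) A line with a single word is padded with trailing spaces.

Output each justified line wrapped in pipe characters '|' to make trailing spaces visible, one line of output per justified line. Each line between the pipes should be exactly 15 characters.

Line 1: ['system', 'rice'] (min_width=11, slack=4)
Line 2: ['rain', 'robot', 'high'] (min_width=15, slack=0)
Line 3: ['at', 'on', 'slow', 'bear'] (min_width=15, slack=0)
Line 4: ['coffee', 'forest'] (min_width=13, slack=2)
Line 5: ['in', 'golden', 'book'] (min_width=14, slack=1)
Line 6: ['network', 'display'] (min_width=15, slack=0)
Line 7: ['south', 'gentle'] (min_width=12, slack=3)

Answer: |system     rice|
|rain robot high|
|at on slow bear|
|coffee   forest|
|in  golden book|
|network display|
|south gentle   |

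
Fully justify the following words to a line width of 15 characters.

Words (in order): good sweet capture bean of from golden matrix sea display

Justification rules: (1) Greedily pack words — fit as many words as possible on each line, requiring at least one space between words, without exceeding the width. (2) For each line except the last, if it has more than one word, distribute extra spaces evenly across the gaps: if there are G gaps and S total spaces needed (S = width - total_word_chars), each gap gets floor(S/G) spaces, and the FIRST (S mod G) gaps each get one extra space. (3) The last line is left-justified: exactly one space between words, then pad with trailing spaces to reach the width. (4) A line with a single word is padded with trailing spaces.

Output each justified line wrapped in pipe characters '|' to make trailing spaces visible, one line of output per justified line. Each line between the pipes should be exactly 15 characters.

Answer: |good      sweet|
|capture bean of|
|from     golden|
|matrix      sea|
|display        |

Derivation:
Line 1: ['good', 'sweet'] (min_width=10, slack=5)
Line 2: ['capture', 'bean', 'of'] (min_width=15, slack=0)
Line 3: ['from', 'golden'] (min_width=11, slack=4)
Line 4: ['matrix', 'sea'] (min_width=10, slack=5)
Line 5: ['display'] (min_width=7, slack=8)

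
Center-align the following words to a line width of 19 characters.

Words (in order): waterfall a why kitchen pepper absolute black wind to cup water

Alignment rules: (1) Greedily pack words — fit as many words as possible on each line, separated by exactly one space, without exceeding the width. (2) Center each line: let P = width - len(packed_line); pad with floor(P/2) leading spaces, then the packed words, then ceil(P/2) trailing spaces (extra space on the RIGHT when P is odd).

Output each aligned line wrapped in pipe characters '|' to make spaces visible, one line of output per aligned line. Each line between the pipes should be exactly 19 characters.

Line 1: ['waterfall', 'a', 'why'] (min_width=15, slack=4)
Line 2: ['kitchen', 'pepper'] (min_width=14, slack=5)
Line 3: ['absolute', 'black', 'wind'] (min_width=19, slack=0)
Line 4: ['to', 'cup', 'water'] (min_width=12, slack=7)

Answer: |  waterfall a why  |
|  kitchen pepper   |
|absolute black wind|
|   to cup water    |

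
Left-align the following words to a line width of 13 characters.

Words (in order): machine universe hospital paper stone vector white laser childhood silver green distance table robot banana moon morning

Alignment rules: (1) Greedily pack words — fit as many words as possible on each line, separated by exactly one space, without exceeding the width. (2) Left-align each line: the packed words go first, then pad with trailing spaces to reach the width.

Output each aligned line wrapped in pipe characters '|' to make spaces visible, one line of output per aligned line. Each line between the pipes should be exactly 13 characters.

Answer: |machine      |
|universe     |
|hospital     |
|paper stone  |
|vector white |
|laser        |
|childhood    |
|silver green |
|distance     |
|table robot  |
|banana moon  |
|morning      |

Derivation:
Line 1: ['machine'] (min_width=7, slack=6)
Line 2: ['universe'] (min_width=8, slack=5)
Line 3: ['hospital'] (min_width=8, slack=5)
Line 4: ['paper', 'stone'] (min_width=11, slack=2)
Line 5: ['vector', 'white'] (min_width=12, slack=1)
Line 6: ['laser'] (min_width=5, slack=8)
Line 7: ['childhood'] (min_width=9, slack=4)
Line 8: ['silver', 'green'] (min_width=12, slack=1)
Line 9: ['distance'] (min_width=8, slack=5)
Line 10: ['table', 'robot'] (min_width=11, slack=2)
Line 11: ['banana', 'moon'] (min_width=11, slack=2)
Line 12: ['morning'] (min_width=7, slack=6)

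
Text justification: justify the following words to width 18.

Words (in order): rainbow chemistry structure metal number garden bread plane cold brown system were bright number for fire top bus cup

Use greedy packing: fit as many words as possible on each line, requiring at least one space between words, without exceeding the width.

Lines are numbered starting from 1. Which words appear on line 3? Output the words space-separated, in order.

Answer: number garden

Derivation:
Line 1: ['rainbow', 'chemistry'] (min_width=17, slack=1)
Line 2: ['structure', 'metal'] (min_width=15, slack=3)
Line 3: ['number', 'garden'] (min_width=13, slack=5)
Line 4: ['bread', 'plane', 'cold'] (min_width=16, slack=2)
Line 5: ['brown', 'system', 'were'] (min_width=17, slack=1)
Line 6: ['bright', 'number', 'for'] (min_width=17, slack=1)
Line 7: ['fire', 'top', 'bus', 'cup'] (min_width=16, slack=2)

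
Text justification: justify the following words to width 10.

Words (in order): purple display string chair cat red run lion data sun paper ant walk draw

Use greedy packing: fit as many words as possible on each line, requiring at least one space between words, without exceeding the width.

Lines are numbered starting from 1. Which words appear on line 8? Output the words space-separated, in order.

Answer: ant walk

Derivation:
Line 1: ['purple'] (min_width=6, slack=4)
Line 2: ['display'] (min_width=7, slack=3)
Line 3: ['string'] (min_width=6, slack=4)
Line 4: ['chair', 'cat'] (min_width=9, slack=1)
Line 5: ['red', 'run'] (min_width=7, slack=3)
Line 6: ['lion', 'data'] (min_width=9, slack=1)
Line 7: ['sun', 'paper'] (min_width=9, slack=1)
Line 8: ['ant', 'walk'] (min_width=8, slack=2)
Line 9: ['draw'] (min_width=4, slack=6)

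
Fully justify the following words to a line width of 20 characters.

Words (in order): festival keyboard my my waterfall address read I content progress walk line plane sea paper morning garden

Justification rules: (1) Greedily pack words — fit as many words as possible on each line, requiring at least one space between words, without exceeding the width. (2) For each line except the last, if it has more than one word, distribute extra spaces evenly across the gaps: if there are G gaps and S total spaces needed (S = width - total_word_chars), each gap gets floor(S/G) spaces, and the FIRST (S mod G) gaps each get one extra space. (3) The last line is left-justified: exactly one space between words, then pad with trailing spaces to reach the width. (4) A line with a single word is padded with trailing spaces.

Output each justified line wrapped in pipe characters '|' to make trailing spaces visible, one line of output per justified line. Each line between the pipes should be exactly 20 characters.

Line 1: ['festival', 'keyboard', 'my'] (min_width=20, slack=0)
Line 2: ['my', 'waterfall', 'address'] (min_width=20, slack=0)
Line 3: ['read', 'I', 'content'] (min_width=14, slack=6)
Line 4: ['progress', 'walk', 'line'] (min_width=18, slack=2)
Line 5: ['plane', 'sea', 'paper'] (min_width=15, slack=5)
Line 6: ['morning', 'garden'] (min_width=14, slack=6)

Answer: |festival keyboard my|
|my waterfall address|
|read    I    content|
|progress  walk  line|
|plane    sea   paper|
|morning garden      |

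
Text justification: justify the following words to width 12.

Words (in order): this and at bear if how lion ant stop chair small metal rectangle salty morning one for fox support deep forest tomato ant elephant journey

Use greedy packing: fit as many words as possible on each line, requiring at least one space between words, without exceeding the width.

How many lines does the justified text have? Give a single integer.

Answer: 14

Derivation:
Line 1: ['this', 'and', 'at'] (min_width=11, slack=1)
Line 2: ['bear', 'if', 'how'] (min_width=11, slack=1)
Line 3: ['lion', 'ant'] (min_width=8, slack=4)
Line 4: ['stop', 'chair'] (min_width=10, slack=2)
Line 5: ['small', 'metal'] (min_width=11, slack=1)
Line 6: ['rectangle'] (min_width=9, slack=3)
Line 7: ['salty'] (min_width=5, slack=7)
Line 8: ['morning', 'one'] (min_width=11, slack=1)
Line 9: ['for', 'fox'] (min_width=7, slack=5)
Line 10: ['support', 'deep'] (min_width=12, slack=0)
Line 11: ['forest'] (min_width=6, slack=6)
Line 12: ['tomato', 'ant'] (min_width=10, slack=2)
Line 13: ['elephant'] (min_width=8, slack=4)
Line 14: ['journey'] (min_width=7, slack=5)
Total lines: 14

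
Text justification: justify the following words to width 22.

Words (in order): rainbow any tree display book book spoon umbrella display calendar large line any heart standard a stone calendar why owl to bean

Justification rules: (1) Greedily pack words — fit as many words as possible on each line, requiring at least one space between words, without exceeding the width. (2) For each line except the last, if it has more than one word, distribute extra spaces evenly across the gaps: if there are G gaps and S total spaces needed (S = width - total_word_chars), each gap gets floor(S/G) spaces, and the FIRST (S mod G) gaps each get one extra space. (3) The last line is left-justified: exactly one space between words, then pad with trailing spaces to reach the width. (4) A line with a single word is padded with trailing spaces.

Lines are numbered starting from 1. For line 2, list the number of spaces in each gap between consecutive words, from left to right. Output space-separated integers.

Answer: 4 3

Derivation:
Line 1: ['rainbow', 'any', 'tree'] (min_width=16, slack=6)
Line 2: ['display', 'book', 'book'] (min_width=17, slack=5)
Line 3: ['spoon', 'umbrella', 'display'] (min_width=22, slack=0)
Line 4: ['calendar', 'large', 'line'] (min_width=19, slack=3)
Line 5: ['any', 'heart', 'standard', 'a'] (min_width=20, slack=2)
Line 6: ['stone', 'calendar', 'why', 'owl'] (min_width=22, slack=0)
Line 7: ['to', 'bean'] (min_width=7, slack=15)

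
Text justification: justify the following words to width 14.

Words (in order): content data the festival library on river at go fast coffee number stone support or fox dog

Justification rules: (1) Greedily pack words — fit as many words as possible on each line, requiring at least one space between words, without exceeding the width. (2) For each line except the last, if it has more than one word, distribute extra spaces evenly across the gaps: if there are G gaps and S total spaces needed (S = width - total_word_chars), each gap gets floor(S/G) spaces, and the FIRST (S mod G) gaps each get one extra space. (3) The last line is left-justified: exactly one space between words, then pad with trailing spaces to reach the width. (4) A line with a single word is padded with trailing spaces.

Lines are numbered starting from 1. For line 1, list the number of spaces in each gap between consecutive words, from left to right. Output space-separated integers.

Answer: 3

Derivation:
Line 1: ['content', 'data'] (min_width=12, slack=2)
Line 2: ['the', 'festival'] (min_width=12, slack=2)
Line 3: ['library', 'on'] (min_width=10, slack=4)
Line 4: ['river', 'at', 'go'] (min_width=11, slack=3)
Line 5: ['fast', 'coffee'] (min_width=11, slack=3)
Line 6: ['number', 'stone'] (min_width=12, slack=2)
Line 7: ['support', 'or', 'fox'] (min_width=14, slack=0)
Line 8: ['dog'] (min_width=3, slack=11)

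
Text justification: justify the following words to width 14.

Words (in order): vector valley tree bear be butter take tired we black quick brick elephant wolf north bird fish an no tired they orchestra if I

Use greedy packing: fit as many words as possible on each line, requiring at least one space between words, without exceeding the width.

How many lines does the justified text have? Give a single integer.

Line 1: ['vector', 'valley'] (min_width=13, slack=1)
Line 2: ['tree', 'bear', 'be'] (min_width=12, slack=2)
Line 3: ['butter', 'take'] (min_width=11, slack=3)
Line 4: ['tired', 'we', 'black'] (min_width=14, slack=0)
Line 5: ['quick', 'brick'] (min_width=11, slack=3)
Line 6: ['elephant', 'wolf'] (min_width=13, slack=1)
Line 7: ['north', 'bird'] (min_width=10, slack=4)
Line 8: ['fish', 'an', 'no'] (min_width=10, slack=4)
Line 9: ['tired', 'they'] (min_width=10, slack=4)
Line 10: ['orchestra', 'if', 'I'] (min_width=14, slack=0)
Total lines: 10

Answer: 10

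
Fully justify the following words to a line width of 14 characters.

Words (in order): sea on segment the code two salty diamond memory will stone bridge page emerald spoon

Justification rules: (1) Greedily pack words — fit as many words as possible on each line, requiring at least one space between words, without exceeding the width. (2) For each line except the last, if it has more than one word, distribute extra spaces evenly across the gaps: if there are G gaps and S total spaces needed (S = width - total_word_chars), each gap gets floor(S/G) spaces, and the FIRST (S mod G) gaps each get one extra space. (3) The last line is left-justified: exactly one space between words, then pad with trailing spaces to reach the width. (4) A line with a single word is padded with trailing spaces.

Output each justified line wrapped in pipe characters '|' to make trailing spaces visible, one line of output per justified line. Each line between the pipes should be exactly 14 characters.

Answer: |sea on segment|
|the  code  two|
|salty  diamond|
|memory    will|
|stone   bridge|
|page   emerald|
|spoon         |

Derivation:
Line 1: ['sea', 'on', 'segment'] (min_width=14, slack=0)
Line 2: ['the', 'code', 'two'] (min_width=12, slack=2)
Line 3: ['salty', 'diamond'] (min_width=13, slack=1)
Line 4: ['memory', 'will'] (min_width=11, slack=3)
Line 5: ['stone', 'bridge'] (min_width=12, slack=2)
Line 6: ['page', 'emerald'] (min_width=12, slack=2)
Line 7: ['spoon'] (min_width=5, slack=9)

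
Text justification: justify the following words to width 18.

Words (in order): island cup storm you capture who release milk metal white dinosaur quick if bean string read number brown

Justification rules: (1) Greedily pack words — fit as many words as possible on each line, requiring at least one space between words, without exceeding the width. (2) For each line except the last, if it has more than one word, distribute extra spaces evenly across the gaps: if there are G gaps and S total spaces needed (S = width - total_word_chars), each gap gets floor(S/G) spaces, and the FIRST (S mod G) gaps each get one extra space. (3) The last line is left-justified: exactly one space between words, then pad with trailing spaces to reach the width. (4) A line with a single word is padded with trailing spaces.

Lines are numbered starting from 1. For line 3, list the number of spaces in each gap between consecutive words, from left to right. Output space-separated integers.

Answer: 1 1

Derivation:
Line 1: ['island', 'cup', 'storm'] (min_width=16, slack=2)
Line 2: ['you', 'capture', 'who'] (min_width=15, slack=3)
Line 3: ['release', 'milk', 'metal'] (min_width=18, slack=0)
Line 4: ['white', 'dinosaur'] (min_width=14, slack=4)
Line 5: ['quick', 'if', 'bean'] (min_width=13, slack=5)
Line 6: ['string', 'read', 'number'] (min_width=18, slack=0)
Line 7: ['brown'] (min_width=5, slack=13)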